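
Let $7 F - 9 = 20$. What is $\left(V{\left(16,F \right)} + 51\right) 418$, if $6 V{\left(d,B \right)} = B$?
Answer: $\frac{453739}{21} \approx 21607.0$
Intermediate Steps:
$F = \frac{29}{7}$ ($F = \frac{9}{7} + \frac{1}{7} \cdot 20 = \frac{9}{7} + \frac{20}{7} = \frac{29}{7} \approx 4.1429$)
$V{\left(d,B \right)} = \frac{B}{6}$
$\left(V{\left(16,F \right)} + 51\right) 418 = \left(\frac{1}{6} \cdot \frac{29}{7} + 51\right) 418 = \left(\frac{29}{42} + 51\right) 418 = \frac{2171}{42} \cdot 418 = \frac{453739}{21}$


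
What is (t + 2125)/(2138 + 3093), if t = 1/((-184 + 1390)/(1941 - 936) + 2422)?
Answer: 25746505/63378796 ≈ 0.40623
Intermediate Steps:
t = 5/12116 (t = 1/(1206/1005 + 2422) = 1/(1206*(1/1005) + 2422) = 1/(6/5 + 2422) = 1/(12116/5) = 5/12116 ≈ 0.00041268)
(t + 2125)/(2138 + 3093) = (5/12116 + 2125)/(2138 + 3093) = (25746505/12116)/5231 = (25746505/12116)*(1/5231) = 25746505/63378796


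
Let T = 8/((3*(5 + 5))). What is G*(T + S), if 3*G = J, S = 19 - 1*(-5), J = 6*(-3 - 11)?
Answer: -10192/15 ≈ -679.47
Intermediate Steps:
J = -84 (J = 6*(-14) = -84)
S = 24 (S = 19 + 5 = 24)
T = 4/15 (T = 8/((3*10)) = 8/30 = 8*(1/30) = 4/15 ≈ 0.26667)
G = -28 (G = (⅓)*(-84) = -28)
G*(T + S) = -28*(4/15 + 24) = -28*364/15 = -10192/15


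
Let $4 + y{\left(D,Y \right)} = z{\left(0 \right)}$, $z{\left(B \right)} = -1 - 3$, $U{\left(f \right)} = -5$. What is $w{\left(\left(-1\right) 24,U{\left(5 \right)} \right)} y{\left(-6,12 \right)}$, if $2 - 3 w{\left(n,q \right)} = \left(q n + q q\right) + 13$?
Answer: $416$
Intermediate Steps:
$z{\left(B \right)} = -4$
$y{\left(D,Y \right)} = -8$ ($y{\left(D,Y \right)} = -4 - 4 = -8$)
$w{\left(n,q \right)} = - \frac{11}{3} - \frac{q^{2}}{3} - \frac{n q}{3}$ ($w{\left(n,q \right)} = \frac{2}{3} - \frac{\left(q n + q q\right) + 13}{3} = \frac{2}{3} - \frac{\left(n q + q^{2}\right) + 13}{3} = \frac{2}{3} - \frac{\left(q^{2} + n q\right) + 13}{3} = \frac{2}{3} - \frac{13 + q^{2} + n q}{3} = \frac{2}{3} - \left(\frac{13}{3} + \frac{q^{2}}{3} + \frac{n q}{3}\right) = - \frac{11}{3} - \frac{q^{2}}{3} - \frac{n q}{3}$)
$w{\left(\left(-1\right) 24,U{\left(5 \right)} \right)} y{\left(-6,12 \right)} = \left(- \frac{11}{3} - \frac{\left(-5\right)^{2}}{3} - \frac{1}{3} \left(\left(-1\right) 24\right) \left(-5\right)\right) \left(-8\right) = \left(- \frac{11}{3} - \frac{25}{3} - \left(-8\right) \left(-5\right)\right) \left(-8\right) = \left(- \frac{11}{3} - \frac{25}{3} - 40\right) \left(-8\right) = \left(-52\right) \left(-8\right) = 416$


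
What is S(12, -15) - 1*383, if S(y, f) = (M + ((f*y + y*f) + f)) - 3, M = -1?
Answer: -762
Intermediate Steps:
S(y, f) = -4 + f + 2*f*y (S(y, f) = (-1 + ((f*y + y*f) + f)) - 3 = (-1 + ((f*y + f*y) + f)) - 3 = (-1 + (2*f*y + f)) - 3 = (-1 + (f + 2*f*y)) - 3 = (-1 + f + 2*f*y) - 3 = -4 + f + 2*f*y)
S(12, -15) - 1*383 = (-4 - 15 + 2*(-15)*12) - 1*383 = (-4 - 15 - 360) - 383 = -379 - 383 = -762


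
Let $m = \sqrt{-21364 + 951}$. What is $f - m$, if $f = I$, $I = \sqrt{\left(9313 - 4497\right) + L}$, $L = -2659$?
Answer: $\sqrt{2157} - i \sqrt{20413} \approx 46.444 - 142.87 i$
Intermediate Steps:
$I = \sqrt{2157}$ ($I = \sqrt{\left(9313 - 4497\right) - 2659} = \sqrt{4816 - 2659} = \sqrt{2157} \approx 46.443$)
$m = i \sqrt{20413}$ ($m = \sqrt{-20413} = i \sqrt{20413} \approx 142.87 i$)
$f = \sqrt{2157} \approx 46.443$
$f - m = \sqrt{2157} - i \sqrt{20413}$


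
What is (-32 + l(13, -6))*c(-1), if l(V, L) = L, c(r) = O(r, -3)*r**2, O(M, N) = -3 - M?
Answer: 76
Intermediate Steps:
c(r) = r**2*(-3 - r) (c(r) = (-3 - r)*r**2 = r**2*(-3 - r))
(-32 + l(13, -6))*c(-1) = (-32 - 6)*((-1)**2*(-3 - 1*(-1))) = -38*(-3 + 1) = -38*(-2) = 76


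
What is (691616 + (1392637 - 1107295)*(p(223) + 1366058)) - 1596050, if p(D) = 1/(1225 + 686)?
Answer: 248298024780188/637 ≈ 3.8979e+11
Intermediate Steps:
p(D) = 1/1911
(691616 + (1392637 - 1107295)*(p(223) + 1366058)) - 1596050 = (691616 + (1392637 - 1107295)*(1/1911 + 1366058)) - 1596050 = (691616 + 285342*(2610536839/1911)) - 1596050 = (691616 + 248298600904646/637) - 1596050 = 248299041464038/637 - 1596050 = 248298024780188/637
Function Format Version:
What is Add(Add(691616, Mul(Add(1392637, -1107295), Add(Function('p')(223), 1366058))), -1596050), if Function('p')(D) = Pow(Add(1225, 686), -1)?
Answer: Rational(248298024780188, 637) ≈ 3.8979e+11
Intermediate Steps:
Function('p')(D) = Rational(1, 1911) (Function('p')(D) = Pow(1911, -1) = Rational(1, 1911))
Add(Add(691616, Mul(Add(1392637, -1107295), Add(Function('p')(223), 1366058))), -1596050) = Add(Add(691616, Mul(Add(1392637, -1107295), Add(Rational(1, 1911), 1366058))), -1596050) = Add(Add(691616, Mul(285342, Rational(2610536839, 1911))), -1596050) = Add(Add(691616, Rational(248298600904646, 637)), -1596050) = Add(Rational(248299041464038, 637), -1596050) = Rational(248298024780188, 637)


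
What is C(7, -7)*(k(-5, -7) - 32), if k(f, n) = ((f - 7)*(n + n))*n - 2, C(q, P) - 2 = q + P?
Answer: -2420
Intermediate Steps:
C(q, P) = 2 + P + q (C(q, P) = 2 + (q + P) = 2 + (P + q) = 2 + P + q)
k(f, n) = -2 + 2*n²*(-7 + f) (k(f, n) = ((-7 + f)*(2*n))*n - 2 = (2*n*(-7 + f))*n - 2 = 2*n²*(-7 + f) - 2 = -2 + 2*n²*(-7 + f))
C(7, -7)*(k(-5, -7) - 32) = (2 - 7 + 7)*((-2 - 14*(-7)² + 2*(-5)*(-7)²) - 32) = 2*((-2 - 14*49 + 2*(-5)*49) - 32) = 2*((-2 - 686 - 490) - 32) = 2*(-1178 - 32) = 2*(-1210) = -2420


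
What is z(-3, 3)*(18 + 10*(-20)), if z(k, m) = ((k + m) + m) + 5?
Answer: -1456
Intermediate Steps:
z(k, m) = 5 + k + 2*m (z(k, m) = (k + 2*m) + 5 = 5 + k + 2*m)
z(-3, 3)*(18 + 10*(-20)) = (5 - 3 + 2*3)*(18 + 10*(-20)) = (5 - 3 + 6)*(18 - 200) = 8*(-182) = -1456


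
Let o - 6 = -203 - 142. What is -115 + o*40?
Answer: -13675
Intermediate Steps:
o = -339 (o = 6 + (-203 - 142) = 6 - 345 = -339)
-115 + o*40 = -115 - 339*40 = -115 - 13560 = -13675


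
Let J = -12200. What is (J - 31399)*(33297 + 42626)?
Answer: -3310166877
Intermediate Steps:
(J - 31399)*(33297 + 42626) = (-12200 - 31399)*(33297 + 42626) = -43599*75923 = -3310166877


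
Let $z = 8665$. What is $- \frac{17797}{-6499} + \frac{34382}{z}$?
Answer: $\frac{377659623}{56313835} \approx 6.7063$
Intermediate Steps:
$- \frac{17797}{-6499} + \frac{34382}{z} = - \frac{17797}{-6499} + \frac{34382}{8665} = \left(-17797\right) \left(- \frac{1}{6499}\right) + 34382 \cdot \frac{1}{8665} = \frac{17797}{6499} + \frac{34382}{8665} = \frac{377659623}{56313835}$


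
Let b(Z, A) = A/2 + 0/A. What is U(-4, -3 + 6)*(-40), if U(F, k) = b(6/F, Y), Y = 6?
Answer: -120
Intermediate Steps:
b(Z, A) = A/2 (b(Z, A) = A*(½) + 0 = A/2 + 0 = A/2)
U(F, k) = 3 (U(F, k) = (½)*6 = 3)
U(-4, -3 + 6)*(-40) = 3*(-40) = -120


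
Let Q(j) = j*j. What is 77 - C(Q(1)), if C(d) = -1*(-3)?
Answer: 74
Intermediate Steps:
Q(j) = j²
C(d) = 3
77 - C(Q(1)) = 77 - 1*3 = 77 - 3 = 74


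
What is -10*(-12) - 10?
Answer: 110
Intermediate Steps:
-10*(-12) - 10 = 120 - 10 = 110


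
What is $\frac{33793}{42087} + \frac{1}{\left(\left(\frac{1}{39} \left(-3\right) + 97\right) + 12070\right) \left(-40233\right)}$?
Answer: $\frac{23894105099511}{29758565498230} \approx 0.80293$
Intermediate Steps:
$\frac{33793}{42087} + \frac{1}{\left(\left(\frac{1}{39} \left(-3\right) + 97\right) + 12070\right) \left(-40233\right)} = 33793 \cdot \frac{1}{42087} + \frac{1}{\left(\frac{1}{39} \left(-3\right) + 97\right) + 12070} \left(- \frac{1}{40233}\right) = \frac{33793}{42087} + \frac{1}{\left(- \frac{1}{13} + 97\right) + 12070} \left(- \frac{1}{40233}\right) = \frac{33793}{42087} + \frac{1}{\frac{1260}{13} + 12070} \left(- \frac{1}{40233}\right) = \frac{33793}{42087} + \frac{1}{\frac{158170}{13}} \left(- \frac{1}{40233}\right) = \frac{33793}{42087} + \frac{13}{158170} \left(- \frac{1}{40233}\right) = \frac{33793}{42087} - \frac{13}{6363653610} = \frac{23894105099511}{29758565498230}$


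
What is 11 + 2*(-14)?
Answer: -17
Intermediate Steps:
11 + 2*(-14) = 11 - 28 = -17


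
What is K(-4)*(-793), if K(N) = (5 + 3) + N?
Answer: -3172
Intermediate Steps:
K(N) = 8 + N
K(-4)*(-793) = (8 - 4)*(-793) = 4*(-793) = -3172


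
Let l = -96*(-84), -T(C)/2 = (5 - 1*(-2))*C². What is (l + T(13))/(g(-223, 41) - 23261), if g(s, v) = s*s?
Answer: 2849/13234 ≈ 0.21528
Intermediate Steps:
T(C) = -14*C² (T(C) = -2*(5 - 1*(-2))*C² = -2*(5 + 2)*C² = -14*C²)
g(s, v) = s²
l = 8064
(l + T(13))/(g(-223, 41) - 23261) = (8064 - 14*13²)/((-223)² - 23261) = (8064 - 14*169)/(49729 - 23261) = (8064 - 2366)/26468 = 5698*(1/26468) = 2849/13234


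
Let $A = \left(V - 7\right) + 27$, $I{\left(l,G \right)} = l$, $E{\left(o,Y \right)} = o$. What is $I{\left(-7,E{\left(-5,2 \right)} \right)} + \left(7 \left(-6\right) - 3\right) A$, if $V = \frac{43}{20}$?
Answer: $- \frac{4015}{4} \approx -1003.8$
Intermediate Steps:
$V = \frac{43}{20}$ ($V = 43 \cdot \frac{1}{20} = \frac{43}{20} \approx 2.15$)
$A = \frac{443}{20}$ ($A = \left(\frac{43}{20} - 7\right) + 27 = - \frac{97}{20} + 27 = \frac{443}{20} \approx 22.15$)
$I{\left(-7,E{\left(-5,2 \right)} \right)} + \left(7 \left(-6\right) - 3\right) A = -7 + \left(7 \left(-6\right) - 3\right) \frac{443}{20} = -7 + \left(-42 - 3\right) \frac{443}{20} = -7 - \frac{3987}{4} = - \frac{4015}{4}$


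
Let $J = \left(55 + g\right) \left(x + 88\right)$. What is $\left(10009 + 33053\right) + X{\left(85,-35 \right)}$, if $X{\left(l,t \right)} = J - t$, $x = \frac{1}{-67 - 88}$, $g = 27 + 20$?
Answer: $\frac{8071213}{155} \approx 52072.0$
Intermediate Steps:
$g = 47$
$x = - \frac{1}{155}$ ($x = \frac{1}{-155} = - \frac{1}{155} \approx -0.0064516$)
$J = \frac{1391178}{155}$ ($J = \left(55 + 47\right) \left(- \frac{1}{155} + 88\right) = 102 \cdot \frac{13639}{155} = \frac{1391178}{155} \approx 8975.3$)
$X{\left(l,t \right)} = \frac{1391178}{155} - t$
$\left(10009 + 33053\right) + X{\left(85,-35 \right)} = \left(10009 + 33053\right) + \left(\frac{1391178}{155} - -35\right) = 43062 + \left(\frac{1391178}{155} + 35\right) = 43062 + \frac{1396603}{155} = \frac{8071213}{155}$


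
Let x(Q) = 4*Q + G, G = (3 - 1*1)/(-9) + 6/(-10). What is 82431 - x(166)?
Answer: 3679552/45 ≈ 81768.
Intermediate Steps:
G = -37/45 (G = (3 - 1)*(-⅑) + 6*(-⅒) = 2*(-⅑) - ⅗ = -2/9 - ⅗ = -37/45 ≈ -0.82222)
x(Q) = -37/45 + 4*Q (x(Q) = 4*Q - 37/45 = -37/45 + 4*Q)
82431 - x(166) = 82431 - (-37/45 + 4*166) = 82431 - (-37/45 + 664) = 82431 - 1*29843/45 = 82431 - 29843/45 = 3679552/45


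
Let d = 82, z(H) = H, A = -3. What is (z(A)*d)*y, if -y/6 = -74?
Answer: -109224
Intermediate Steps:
y = 444 (y = -6*(-74) = 444)
(z(A)*d)*y = -3*82*444 = -246*444 = -109224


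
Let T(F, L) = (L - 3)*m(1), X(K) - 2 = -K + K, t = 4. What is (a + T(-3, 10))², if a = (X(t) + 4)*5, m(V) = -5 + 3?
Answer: 256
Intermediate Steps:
m(V) = -2
X(K) = 2 (X(K) = 2 + (-K + K) = 2 + 0 = 2)
T(F, L) = 6 - 2*L (T(F, L) = (L - 3)*(-2) = (-3 + L)*(-2) = 6 - 2*L)
a = 30 (a = (2 + 4)*5 = 6*5 = 30)
(a + T(-3, 10))² = (30 + (6 - 2*10))² = (30 + (6 - 20))² = (30 - 14)² = 16² = 256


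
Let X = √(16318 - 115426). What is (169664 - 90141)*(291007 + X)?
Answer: 23141749661 + 477138*I*√2753 ≈ 2.3142e+10 + 2.5035e+7*I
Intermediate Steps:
X = 6*I*√2753 (X = √(-99108) = 6*I*√2753 ≈ 314.81*I)
(169664 - 90141)*(291007 + X) = (169664 - 90141)*(291007 + 6*I*√2753) = 79523*(291007 + 6*I*√2753) = 23141749661 + 477138*I*√2753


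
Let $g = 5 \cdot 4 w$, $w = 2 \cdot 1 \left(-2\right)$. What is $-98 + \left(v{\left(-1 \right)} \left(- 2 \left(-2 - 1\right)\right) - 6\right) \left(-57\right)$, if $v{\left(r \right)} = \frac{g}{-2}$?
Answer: $-13436$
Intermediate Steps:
$w = -4$ ($w = 2 \left(-2\right) = -4$)
$g = -80$ ($g = 5 \cdot 4 \left(-4\right) = 20 \left(-4\right) = -80$)
$v{\left(r \right)} = 40$ ($v{\left(r \right)} = - \frac{80}{-2} = \left(-80\right) \left(- \frac{1}{2}\right) = 40$)
$-98 + \left(v{\left(-1 \right)} \left(- 2 \left(-2 - 1\right)\right) - 6\right) \left(-57\right) = -98 + \left(40 \left(- 2 \left(-2 - 1\right)\right) - 6\right) \left(-57\right) = -98 + \left(40 \left(\left(-2\right) \left(-3\right)\right) - 6\right) \left(-57\right) = -98 + \left(40 \cdot 6 - 6\right) \left(-57\right) = -98 + \left(240 - 6\right) \left(-57\right) = -98 + 234 \left(-57\right) = -98 - 13338 = -13436$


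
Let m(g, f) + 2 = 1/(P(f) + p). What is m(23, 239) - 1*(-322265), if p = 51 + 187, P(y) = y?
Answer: 153719452/477 ≈ 3.2226e+5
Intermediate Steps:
p = 238
m(g, f) = -2 + 1/(238 + f) (m(g, f) = -2 + 1/(f + 238) = -2 + 1/(238 + f))
m(23, 239) - 1*(-322265) = (-475 - 2*239)/(238 + 239) - 1*(-322265) = (-475 - 478)/477 + 322265 = (1/477)*(-953) + 322265 = -953/477 + 322265 = 153719452/477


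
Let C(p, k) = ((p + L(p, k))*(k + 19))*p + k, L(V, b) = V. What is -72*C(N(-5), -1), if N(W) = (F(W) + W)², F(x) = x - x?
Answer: -1619928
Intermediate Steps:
F(x) = 0
N(W) = W² (N(W) = (0 + W)² = W²)
C(p, k) = k + 2*p²*(19 + k) (C(p, k) = ((p + p)*(k + 19))*p + k = ((2*p)*(19 + k))*p + k = (2*p*(19 + k))*p + k = 2*p²*(19 + k) + k = k + 2*p²*(19 + k))
-72*C(N(-5), -1) = -72*(-1 + 38*((-5)²)² + 2*(-1)*((-5)²)²) = -72*(-1 + 38*25² + 2*(-1)*25²) = -72*(-1 + 38*625 + 2*(-1)*625) = -72*(-1 + 23750 - 1250) = -72*22499 = -1619928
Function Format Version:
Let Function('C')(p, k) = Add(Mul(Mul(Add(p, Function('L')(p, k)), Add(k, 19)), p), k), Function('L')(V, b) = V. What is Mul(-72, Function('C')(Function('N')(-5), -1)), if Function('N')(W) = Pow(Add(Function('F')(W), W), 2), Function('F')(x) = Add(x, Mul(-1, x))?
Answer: -1619928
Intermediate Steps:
Function('F')(x) = 0
Function('N')(W) = Pow(W, 2) (Function('N')(W) = Pow(Add(0, W), 2) = Pow(W, 2))
Function('C')(p, k) = Add(k, Mul(2, Pow(p, 2), Add(19, k))) (Function('C')(p, k) = Add(Mul(Mul(Add(p, p), Add(k, 19)), p), k) = Add(Mul(Mul(Mul(2, p), Add(19, k)), p), k) = Add(Mul(Mul(2, p, Add(19, k)), p), k) = Add(Mul(2, Pow(p, 2), Add(19, k)), k) = Add(k, Mul(2, Pow(p, 2), Add(19, k))))
Mul(-72, Function('C')(Function('N')(-5), -1)) = Mul(-72, Add(-1, Mul(38, Pow(Pow(-5, 2), 2)), Mul(2, -1, Pow(Pow(-5, 2), 2)))) = Mul(-72, Add(-1, Mul(38, Pow(25, 2)), Mul(2, -1, Pow(25, 2)))) = Mul(-72, Add(-1, Mul(38, 625), Mul(2, -1, 625))) = Mul(-72, Add(-1, 23750, -1250)) = Mul(-72, 22499) = -1619928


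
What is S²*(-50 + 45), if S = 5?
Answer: -125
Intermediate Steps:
S²*(-50 + 45) = 5²*(-50 + 45) = 25*(-5) = -125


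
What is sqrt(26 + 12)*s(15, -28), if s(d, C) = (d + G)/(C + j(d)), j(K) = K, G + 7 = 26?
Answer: -34*sqrt(38)/13 ≈ -16.122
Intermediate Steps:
G = 19 (G = -7 + 26 = 19)
s(d, C) = (19 + d)/(C + d) (s(d, C) = (d + 19)/(C + d) = (19 + d)/(C + d))
sqrt(26 + 12)*s(15, -28) = sqrt(26 + 12)*((19 + 15)/(-28 + 15)) = sqrt(38)*(34/(-13)) = sqrt(38)*(-1/13*34) = sqrt(38)*(-34/13) = -34*sqrt(38)/13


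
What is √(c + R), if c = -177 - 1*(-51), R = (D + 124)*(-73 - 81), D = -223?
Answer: 12*√105 ≈ 122.96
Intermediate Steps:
R = 15246 (R = (-223 + 124)*(-73 - 81) = -99*(-154) = 15246)
c = -126 (c = -177 + 51 = -126)
√(c + R) = √(-126 + 15246) = √15120 = 12*√105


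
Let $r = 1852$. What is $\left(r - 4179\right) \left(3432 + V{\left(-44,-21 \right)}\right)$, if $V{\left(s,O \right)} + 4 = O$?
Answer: $-7928089$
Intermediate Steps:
$V{\left(s,O \right)} = -4 + O$
$\left(r - 4179\right) \left(3432 + V{\left(-44,-21 \right)}\right) = \left(1852 - 4179\right) \left(3432 - 25\right) = - 2327 \left(3432 - 25\right) = \left(-2327\right) 3407 = -7928089$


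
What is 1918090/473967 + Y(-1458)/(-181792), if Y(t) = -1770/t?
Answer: 724208210075/178954772256 ≈ 4.0469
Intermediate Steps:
1918090/473967 + Y(-1458)/(-181792) = 1918090/473967 - 1770/(-1458)/(-181792) = 1918090*(1/473967) - 1770*(-1/1458)*(-1/181792) = 1918090/473967 + (295/243)*(-1/181792) = 1918090/473967 - 295/44175456 = 724208210075/178954772256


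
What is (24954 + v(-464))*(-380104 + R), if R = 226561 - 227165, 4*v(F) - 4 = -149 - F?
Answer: -9530548895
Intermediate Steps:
v(F) = -145/4 - F/4 (v(F) = 1 + (-149 - F)/4 = 1 + (-149/4 - F/4) = -145/4 - F/4)
R = -604
(24954 + v(-464))*(-380104 + R) = (24954 + (-145/4 - ¼*(-464)))*(-380104 - 604) = (24954 + (-145/4 + 116))*(-380708) = (24954 + 319/4)*(-380708) = (100135/4)*(-380708) = -9530548895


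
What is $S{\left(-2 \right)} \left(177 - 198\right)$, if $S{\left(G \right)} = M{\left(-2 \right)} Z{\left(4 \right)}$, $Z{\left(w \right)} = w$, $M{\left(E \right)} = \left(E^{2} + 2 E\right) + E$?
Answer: $168$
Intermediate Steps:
$M{\left(E \right)} = E^{2} + 3 E$
$S{\left(G \right)} = -8$ ($S{\left(G \right)} = - 2 \left(3 - 2\right) 4 = \left(-2\right) 1 \cdot 4 = \left(-2\right) 4 = -8$)
$S{\left(-2 \right)} \left(177 - 198\right) = - 8 \left(177 - 198\right) = \left(-8\right) \left(-21\right) = 168$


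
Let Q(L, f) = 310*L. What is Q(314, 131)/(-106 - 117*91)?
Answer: -97340/10753 ≈ -9.0524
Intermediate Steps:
Q(314, 131)/(-106 - 117*91) = (310*314)/(-106 - 117*91) = 97340/(-106 - 10647) = 97340/(-10753) = 97340*(-1/10753) = -97340/10753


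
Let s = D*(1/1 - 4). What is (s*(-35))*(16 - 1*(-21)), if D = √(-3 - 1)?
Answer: 7770*I ≈ 7770.0*I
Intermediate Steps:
D = 2*I (D = √(-4) = 2*I ≈ 2.0*I)
s = -6*I (s = (2*I)*(1/1 - 4) = (2*I)*(1 - 4) = (2*I)*(-3) = -6*I ≈ -6.0*I)
(s*(-35))*(16 - 1*(-21)) = (-6*I*(-35))*(16 - 1*(-21)) = (210*I)*(16 + 21) = (210*I)*37 = 7770*I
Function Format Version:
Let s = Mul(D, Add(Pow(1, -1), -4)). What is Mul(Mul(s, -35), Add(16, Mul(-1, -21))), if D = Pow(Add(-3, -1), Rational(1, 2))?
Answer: Mul(7770, I) ≈ Mul(7770.0, I)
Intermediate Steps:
D = Mul(2, I) (D = Pow(-4, Rational(1, 2)) = Mul(2, I) ≈ Mul(2.0000, I))
s = Mul(-6, I) (s = Mul(Mul(2, I), Add(Pow(1, -1), -4)) = Mul(Mul(2, I), Add(1, -4)) = Mul(Mul(2, I), -3) = Mul(-6, I) ≈ Mul(-6.0000, I))
Mul(Mul(s, -35), Add(16, Mul(-1, -21))) = Mul(Mul(Mul(-6, I), -35), Add(16, Mul(-1, -21))) = Mul(Mul(210, I), Add(16, 21)) = Mul(Mul(210, I), 37) = Mul(7770, I)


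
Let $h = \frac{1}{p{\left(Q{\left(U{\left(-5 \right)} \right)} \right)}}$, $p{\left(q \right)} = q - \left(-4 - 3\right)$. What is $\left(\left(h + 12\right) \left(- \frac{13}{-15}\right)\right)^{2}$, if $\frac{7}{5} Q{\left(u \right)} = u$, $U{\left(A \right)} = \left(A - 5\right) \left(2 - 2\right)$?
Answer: $\frac{48841}{441} \approx 110.75$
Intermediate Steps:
$U{\left(A \right)} = 0$ ($U{\left(A \right)} = \left(-5 + A\right) 0 = 0$)
$Q{\left(u \right)} = \frac{5 u}{7}$
$p{\left(q \right)} = 7 + q$ ($p{\left(q \right)} = q - -7 = q + 7 = 7 + q$)
$h = \frac{1}{7}$ ($h = \frac{1}{7 + \frac{5}{7} \cdot 0} = \frac{1}{7 + 0} = \frac{1}{7} \approx 0.14286$)
$\left(\left(h + 12\right) \left(- \frac{13}{-15}\right)\right)^{2} = \left(\left(\frac{1}{7} + 12\right) \left(- \frac{13}{-15}\right)\right)^{2} = \left(\frac{85 \left(\left(-13\right) \left(- \frac{1}{15}\right)\right)}{7}\right)^{2} = \left(\frac{85}{7} \cdot \frac{13}{15}\right)^{2} = \left(\frac{221}{21}\right)^{2} = \frac{48841}{441}$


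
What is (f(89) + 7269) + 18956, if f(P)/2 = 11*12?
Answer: 26489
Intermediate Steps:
f(P) = 264 (f(P) = 2*(11*12) = 2*132 = 264)
(f(89) + 7269) + 18956 = (264 + 7269) + 18956 = 7533 + 18956 = 26489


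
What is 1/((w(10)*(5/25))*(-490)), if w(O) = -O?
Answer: 1/980 ≈ 0.0010204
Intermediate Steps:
1/((w(10)*(5/25))*(-490)) = 1/(((-1*10)*(5/25))*(-490)) = 1/(-50/25*(-490)) = 1/(-10*⅕*(-490)) = 1/(-2*(-490)) = 1/980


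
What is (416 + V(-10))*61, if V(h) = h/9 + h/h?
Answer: 228323/9 ≈ 25369.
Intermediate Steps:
V(h) = 1 + h/9 (V(h) = h*(⅑) + 1 = h/9 + 1 = 1 + h/9)
(416 + V(-10))*61 = (416 + (1 + (⅑)*(-10)))*61 = (416 + (1 - 10/9))*61 = (416 - ⅑)*61 = (3743/9)*61 = 228323/9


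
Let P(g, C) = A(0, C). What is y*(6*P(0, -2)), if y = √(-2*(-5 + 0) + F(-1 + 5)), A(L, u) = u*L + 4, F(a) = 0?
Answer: 24*√10 ≈ 75.895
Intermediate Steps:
A(L, u) = 4 + L*u (A(L, u) = L*u + 4 = 4 + L*u)
P(g, C) = 4 (P(g, C) = 4 + 0*C = 4 + 0 = 4)
y = √10 (y = √(-2*(-5 + 0) + 0) = √(-2*(-5) + 0) = √(10 + 0) = √10 ≈ 3.1623)
y*(6*P(0, -2)) = √10*(6*4) = √10*24 = 24*√10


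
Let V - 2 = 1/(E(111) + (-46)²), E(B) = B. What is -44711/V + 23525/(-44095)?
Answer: -878141110918/39288645 ≈ -22351.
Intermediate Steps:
V = 4455/2227 (V = 2 + 1/(111 + (-46)²) = 2 + 1/(111 + 2116) = 2 + 1/2227 = 4455/2227 ≈ 2.0005)
-44711/V + 23525/(-44095) = -44711/4455/2227 + 23525/(-44095) = -44711*2227/4455 + 23525*(-1/44095) = -99571397/4455 - 4705/8819 = -878141110918/39288645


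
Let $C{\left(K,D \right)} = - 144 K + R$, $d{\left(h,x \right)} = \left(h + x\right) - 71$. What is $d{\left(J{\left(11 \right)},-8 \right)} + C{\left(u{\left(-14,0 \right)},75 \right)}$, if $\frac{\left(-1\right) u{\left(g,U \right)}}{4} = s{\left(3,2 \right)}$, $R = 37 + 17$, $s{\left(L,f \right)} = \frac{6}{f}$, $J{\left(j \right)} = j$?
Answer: $1714$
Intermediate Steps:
$R = 54$
$u{\left(g,U \right)} = -12$ ($u{\left(g,U \right)} = - 4 \cdot \frac{6}{2} = - 4 \cdot 6 \cdot \frac{1}{2} = \left(-4\right) 3 = -12$)
$d{\left(h,x \right)} = -71 + h + x$
$C{\left(K,D \right)} = 54 - 144 K$ ($C{\left(K,D \right)} = - 144 K + 54 = 54 - 144 K$)
$d{\left(J{\left(11 \right)},-8 \right)} + C{\left(u{\left(-14,0 \right)},75 \right)} = \left(-71 + 11 - 8\right) + \left(54 - -1728\right) = -68 + \left(54 + 1728\right) = -68 + 1782 = 1714$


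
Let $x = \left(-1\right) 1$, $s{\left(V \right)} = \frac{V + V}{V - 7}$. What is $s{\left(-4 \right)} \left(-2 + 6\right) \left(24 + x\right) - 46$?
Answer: $\frac{230}{11} \approx 20.909$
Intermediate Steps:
$s{\left(V \right)} = \frac{2 V}{-7 + V}$
$x = -1$
$s{\left(-4 \right)} \left(-2 + 6\right) \left(24 + x\right) - 46 = 2 \left(-4\right) \frac{1}{-7 - 4} \left(-2 + 6\right) \left(24 - 1\right) - 46 = 2 \left(-4\right) \frac{1}{-11} \cdot 4 \cdot 23 - 46 = 2 \left(-4\right) \left(- \frac{1}{11}\right) 92 - 46 = \frac{8}{11} \cdot 92 - 46 = \frac{736}{11} - 46 = \frac{230}{11}$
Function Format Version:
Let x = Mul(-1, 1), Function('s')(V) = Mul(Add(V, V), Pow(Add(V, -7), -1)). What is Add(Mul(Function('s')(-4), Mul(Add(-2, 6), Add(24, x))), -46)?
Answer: Rational(230, 11) ≈ 20.909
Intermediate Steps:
Function('s')(V) = Mul(2, V, Pow(Add(-7, V), -1)) (Function('s')(V) = Mul(Mul(2, V), Pow(Add(-7, V), -1)) = Mul(2, V, Pow(Add(-7, V), -1)))
x = -1
Add(Mul(Function('s')(-4), Mul(Add(-2, 6), Add(24, x))), -46) = Add(Mul(Mul(2, -4, Pow(Add(-7, -4), -1)), Mul(Add(-2, 6), Add(24, -1))), -46) = Add(Mul(Mul(2, -4, Pow(-11, -1)), Mul(4, 23)), -46) = Add(Mul(Mul(2, -4, Rational(-1, 11)), 92), -46) = Add(Mul(Rational(8, 11), 92), -46) = Add(Rational(736, 11), -46) = Rational(230, 11)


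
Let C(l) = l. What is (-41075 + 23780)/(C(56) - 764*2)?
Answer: 17295/1472 ≈ 11.749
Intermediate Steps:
(-41075 + 23780)/(C(56) - 764*2) = (-41075 + 23780)/(56 - 764*2) = -17295/(56 - 764*2) = -17295/(56 - 1528) = -17295/(-1472) = -17295*(-1/1472) = 17295/1472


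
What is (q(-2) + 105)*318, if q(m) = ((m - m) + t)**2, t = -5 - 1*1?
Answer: 44838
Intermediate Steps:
t = -6 (t = -5 - 1 = -6)
q(m) = 36 (q(m) = ((m - m) - 6)**2 = (0 - 6)**2 = (-6)**2 = 36)
(q(-2) + 105)*318 = (36 + 105)*318 = 141*318 = 44838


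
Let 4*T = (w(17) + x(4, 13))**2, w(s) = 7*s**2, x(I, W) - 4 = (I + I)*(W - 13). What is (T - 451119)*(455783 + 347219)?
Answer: 925159883753/2 ≈ 4.6258e+11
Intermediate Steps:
x(I, W) = 4 + 2*I*(-13 + W) (x(I, W) = 4 + (I + I)*(W - 13) = 4 + (2*I)*(-13 + W) = 4 + 2*I*(-13 + W))
T = 4108729/4 (T = (7*17**2 + (4 - 26*4 + 2*4*13))**2/4 = (7*289 + (4 - 104 + 104))**2/4 = (2023 + 4)**2/4 = (1/4)*2027**2 = (1/4)*4108729 = 4108729/4 ≈ 1.0272e+6)
(T - 451119)*(455783 + 347219) = (4108729/4 - 451119)*(455783 + 347219) = (2304253/4)*803002 = 925159883753/2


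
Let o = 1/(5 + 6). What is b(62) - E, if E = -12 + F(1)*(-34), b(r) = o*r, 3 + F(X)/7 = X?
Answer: -5042/11 ≈ -458.36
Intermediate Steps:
F(X) = -21 + 7*X
o = 1/11 ≈ 0.090909
b(r) = r/11
E = 464 (E = -12 + (-21 + 7*1)*(-34) = -12 + (-21 + 7)*(-34) = -12 - 14*(-34) = -12 + 476 = 464)
b(62) - E = (1/11)*62 - 1*464 = 62/11 - 464 = -5042/11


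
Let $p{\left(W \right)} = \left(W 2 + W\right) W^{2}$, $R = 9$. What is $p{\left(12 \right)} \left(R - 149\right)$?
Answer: $-725760$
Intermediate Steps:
$p{\left(W \right)} = 3 W^{3}$ ($p{\left(W \right)} = \left(2 W + W\right) W^{2} = 3 W W^{2} = 3 W^{3}$)
$p{\left(12 \right)} \left(R - 149\right) = 3 \cdot 12^{3} \left(9 - 149\right) = 3 \cdot 1728 \left(-140\right) = 5184 \left(-140\right) = -725760$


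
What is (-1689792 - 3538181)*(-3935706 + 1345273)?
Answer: 13542713782309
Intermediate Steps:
(-1689792 - 3538181)*(-3935706 + 1345273) = -5227973*(-2590433) = 13542713782309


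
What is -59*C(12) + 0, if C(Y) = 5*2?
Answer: -590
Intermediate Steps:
C(Y) = 10
-59*C(12) + 0 = -59*10 + 0 = -590 + 0 = -590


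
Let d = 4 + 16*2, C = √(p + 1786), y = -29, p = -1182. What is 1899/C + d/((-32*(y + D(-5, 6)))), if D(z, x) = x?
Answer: 9/184 + 1899*√151/302 ≈ 77.318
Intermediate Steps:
C = 2*√151 (C = √(-1182 + 1786) = √604 = 2*√151 ≈ 24.576)
d = 36 (d = 4 + 32 = 36)
1899/C + d/((-32*(y + D(-5, 6)))) = 1899/((2*√151)) + 36/((-32*(-29 + 6))) = 1899*(√151/302) + 36/((-32*(-23))) = 1899*√151/302 + 36/736 = 1899*√151/302 + 36*(1/736) = 1899*√151/302 + 9/184 = 9/184 + 1899*√151/302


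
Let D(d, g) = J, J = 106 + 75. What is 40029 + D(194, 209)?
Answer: 40210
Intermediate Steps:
J = 181
D(d, g) = 181
40029 + D(194, 209) = 40029 + 181 = 40210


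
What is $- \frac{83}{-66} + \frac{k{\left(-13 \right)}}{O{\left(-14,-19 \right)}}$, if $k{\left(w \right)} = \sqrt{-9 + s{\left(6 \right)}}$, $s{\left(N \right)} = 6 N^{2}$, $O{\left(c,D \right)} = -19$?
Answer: $\frac{83}{66} - \frac{3 \sqrt{23}}{19} \approx 0.50034$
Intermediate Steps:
$k{\left(w \right)} = 3 \sqrt{23}$ ($k{\left(w \right)} = \sqrt{-9 + 6 \cdot 6^{2}} = \sqrt{-9 + 6 \cdot 36} = \sqrt{-9 + 216} = \sqrt{207} = 3 \sqrt{23}$)
$- \frac{83}{-66} + \frac{k{\left(-13 \right)}}{O{\left(-14,-19 \right)}} = - \frac{83}{-66} + \frac{3 \sqrt{23}}{-19} = \left(-83\right) \left(- \frac{1}{66}\right) + 3 \sqrt{23} \left(- \frac{1}{19}\right) = \frac{83}{66} - \frac{3 \sqrt{23}}{19}$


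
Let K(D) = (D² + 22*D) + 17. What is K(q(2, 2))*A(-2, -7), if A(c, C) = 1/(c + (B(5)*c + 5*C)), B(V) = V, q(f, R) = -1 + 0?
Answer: 4/47 ≈ 0.085106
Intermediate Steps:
q(f, R) = -1
A(c, C) = 1/(5*C + 6*c) (A(c, C) = 1/(c + (5*c + 5*C)) = 1/(c + (5*C + 5*c)) = 1/(5*C + 6*c))
K(D) = 17 + D² + 22*D
K(q(2, 2))*A(-2, -7) = (17 + (-1)² + 22*(-1))/(5*(-7) + 6*(-2)) = (17 + 1 - 22)/(-35 - 12) = -4/(-47) = -4*(-1/47) = 4/47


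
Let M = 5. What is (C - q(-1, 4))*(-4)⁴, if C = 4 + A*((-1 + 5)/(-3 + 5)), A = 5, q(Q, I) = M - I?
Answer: 3328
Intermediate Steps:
q(Q, I) = 5 - I
C = 14 (C = 4 + 5*((-1 + 5)/(-3 + 5)) = 4 + 5*(4/2) = 4 + 5*(4*(½)) = 4 + 5*2 = 4 + 10 = 14)
(C - q(-1, 4))*(-4)⁴ = (14 - (5 - 1*4))*(-4)⁴ = (14 - (5 - 4))*256 = (14 - 1*1)*256 = (14 - 1)*256 = 13*256 = 3328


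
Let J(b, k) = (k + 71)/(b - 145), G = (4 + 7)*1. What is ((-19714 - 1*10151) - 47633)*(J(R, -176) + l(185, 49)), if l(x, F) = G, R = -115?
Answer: -22978157/26 ≈ -8.8378e+5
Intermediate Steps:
G = 11 (G = 11*1 = 11)
J(b, k) = (71 + k)/(-145 + b)
l(x, F) = 11
((-19714 - 1*10151) - 47633)*(J(R, -176) + l(185, 49)) = ((-19714 - 1*10151) - 47633)*((71 - 176)/(-145 - 115) + 11) = ((-19714 - 10151) - 47633)*(-105/(-260) + 11) = (-29865 - 47633)*(-1/260*(-105) + 11) = -77498*(21/52 + 11) = -77498*593/52 = -22978157/26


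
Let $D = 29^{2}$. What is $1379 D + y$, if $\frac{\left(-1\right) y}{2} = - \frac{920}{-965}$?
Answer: $\frac{223829259}{193} \approx 1.1597 \cdot 10^{6}$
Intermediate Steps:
$D = 841$
$y = - \frac{368}{193}$ ($y = - 2 \left(- \frac{920}{-965}\right) = - 2 \left(\left(-920\right) \left(- \frac{1}{965}\right)\right) = \left(-2\right) \frac{184}{193} = - \frac{368}{193} \approx -1.9067$)
$1379 D + y = 1379 \cdot 841 - \frac{368}{193} = 1159739 - \frac{368}{193} = \frac{223829259}{193}$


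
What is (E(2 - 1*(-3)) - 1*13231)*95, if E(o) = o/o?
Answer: -1256850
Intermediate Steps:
E(o) = 1
(E(2 - 1*(-3)) - 1*13231)*95 = (1 - 1*13231)*95 = (1 - 13231)*95 = -13230*95 = -1256850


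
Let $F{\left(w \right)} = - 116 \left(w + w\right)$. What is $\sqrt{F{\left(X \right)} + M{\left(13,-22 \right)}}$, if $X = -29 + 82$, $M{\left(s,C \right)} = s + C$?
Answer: $i \sqrt{12305} \approx 110.93 i$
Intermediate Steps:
$M{\left(s,C \right)} = C + s$
$X = 53$
$F{\left(w \right)} = - 232 w$ ($F{\left(w \right)} = - 116 \cdot 2 w = - 232 w$)
$\sqrt{F{\left(X \right)} + M{\left(13,-22 \right)}} = \sqrt{\left(-232\right) 53 + \left(-22 + 13\right)} = \sqrt{-12296 - 9} = \sqrt{-12305} = i \sqrt{12305}$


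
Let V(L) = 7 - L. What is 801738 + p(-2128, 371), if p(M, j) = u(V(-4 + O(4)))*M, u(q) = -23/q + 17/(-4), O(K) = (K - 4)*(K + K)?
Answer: 8967546/11 ≈ 8.1523e+5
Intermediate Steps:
O(K) = 2*K*(-4 + K) (O(K) = (-4 + K)*(2*K) = 2*K*(-4 + K))
u(q) = -17/4 - 23/q (u(q) = -23/q + 17*(-¼) = -23/q - 17/4 = -17/4 - 23/q)
p(M, j) = -279*M/44 (p(M, j) = (-17/4 - 23/(7 - (-4 + 2*4*(-4 + 4))))*M = (-17/4 - 23/(7 - (-4 + 2*4*0)))*M = (-17/4 - 23/(7 - (-4 + 0)))*M = (-17/4 - 23/(7 - 1*(-4)))*M = (-17/4 - 23/(7 + 4))*M = (-17/4 - 23/11)*M = -279*M/44)
801738 + p(-2128, 371) = 801738 - 279/44*(-2128) = 801738 + 148428/11 = 8967546/11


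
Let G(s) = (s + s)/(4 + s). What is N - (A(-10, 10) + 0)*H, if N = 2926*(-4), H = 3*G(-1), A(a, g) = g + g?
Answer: -11664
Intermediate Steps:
A(a, g) = 2*g
G(s) = 2*s/(4 + s) (G(s) = (2*s)/(4 + s) = 2*s/(4 + s))
H = -2 (H = 3*(2*(-1)/(4 - 1)) = 3*(2*(-1)/3) = 3*(2*(-1)*(1/3)) = 3*(-2/3) = -2)
N = -11704
N - (A(-10, 10) + 0)*H = -11704 - (2*10 + 0)*(-2) = -11704 - (20 + 0)*(-2) = -11704 - 20*(-2) = -11704 - 1*(-40) = -11704 + 40 = -11664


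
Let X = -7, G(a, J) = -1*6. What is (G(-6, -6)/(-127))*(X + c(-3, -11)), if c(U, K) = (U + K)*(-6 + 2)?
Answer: 294/127 ≈ 2.3150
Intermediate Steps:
G(a, J) = -6
c(U, K) = -4*K - 4*U (c(U, K) = (K + U)*(-4) = -4*K - 4*U)
(G(-6, -6)/(-127))*(X + c(-3, -11)) = (-6/(-127))*(-7 + (-4*(-11) - 4*(-3))) = (-6*(-1/127))*(-7 + (44 + 12)) = 6*(-7 + 56)/127 = (6/127)*49 = 294/127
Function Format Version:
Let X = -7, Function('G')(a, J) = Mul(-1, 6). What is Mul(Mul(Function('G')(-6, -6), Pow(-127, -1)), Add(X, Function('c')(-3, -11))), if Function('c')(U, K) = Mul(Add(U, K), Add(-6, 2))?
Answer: Rational(294, 127) ≈ 2.3150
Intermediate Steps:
Function('G')(a, J) = -6
Function('c')(U, K) = Add(Mul(-4, K), Mul(-4, U)) (Function('c')(U, K) = Mul(Add(K, U), -4) = Add(Mul(-4, K), Mul(-4, U)))
Mul(Mul(Function('G')(-6, -6), Pow(-127, -1)), Add(X, Function('c')(-3, -11))) = Mul(Mul(-6, Pow(-127, -1)), Add(-7, Add(Mul(-4, -11), Mul(-4, -3)))) = Mul(Mul(-6, Rational(-1, 127)), Add(-7, Add(44, 12))) = Mul(Rational(6, 127), Add(-7, 56)) = Mul(Rational(6, 127), 49) = Rational(294, 127)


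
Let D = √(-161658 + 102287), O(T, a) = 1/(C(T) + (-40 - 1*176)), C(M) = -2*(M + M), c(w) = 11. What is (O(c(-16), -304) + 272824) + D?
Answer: 70934239/260 + I*√59371 ≈ 2.7282e+5 + 243.66*I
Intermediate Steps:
C(M) = -4*M
O(T, a) = 1/(-216 - 4*T) (O(T, a) = 1/(-4*T + (-40 - 1*176)) = 1/(-4*T + (-40 - 176)) = 1/(-4*T - 216) = 1/(-216 - 4*T))
D = I*√59371 (D = √(-59371) = I*√59371 ≈ 243.66*I)
(O(c(-16), -304) + 272824) + D = (-1/(216 + 4*11) + 272824) + I*√59371 = (-1/(216 + 44) + 272824) + I*√59371 = (-1/260 + 272824) + I*√59371 = 70934239/260 + I*√59371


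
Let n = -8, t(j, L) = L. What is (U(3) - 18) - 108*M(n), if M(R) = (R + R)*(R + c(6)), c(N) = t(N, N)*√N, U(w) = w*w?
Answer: -13833 + 10368*√6 ≈ 11563.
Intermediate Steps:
U(w) = w²
c(N) = N^(3/2) (c(N) = N*√N = N^(3/2))
M(R) = 2*R*(R + 6*√6) (M(R) = (R + R)*(R + 6^(3/2)) = (2*R)*(R + 6*√6) = 2*R*(R + 6*√6))
(U(3) - 18) - 108*M(n) = (3² - 18) - 216*(-8)*(-8 + 6*√6) = (9 - 18) - 108*(128 - 96*√6) = -9 + (-13824 + 10368*√6) = -13833 + 10368*√6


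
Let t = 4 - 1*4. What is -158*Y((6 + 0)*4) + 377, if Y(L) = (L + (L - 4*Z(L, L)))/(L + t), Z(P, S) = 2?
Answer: 341/3 ≈ 113.67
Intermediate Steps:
t = 0 (t = 4 - 4 = 0)
Y(L) = (-8 + 2*L)/L (Y(L) = (L + (L - 4*2))/(L + 0) = (L + (L - 8))/L = (L + (-8 + L))/L = (-8 + 2*L)/L)
-158*Y((6 + 0)*4) + 377 = -158*(2 - 8*1/(4*(6 + 0))) + 377 = -158*(2 - 8/(6*4)) + 377 = -158*(2 - 8/24) + 377 = -158*(2 - 8*1/24) + 377 = -158*(2 - ⅓) + 377 = -158*5/3 + 377 = -790/3 + 377 = 341/3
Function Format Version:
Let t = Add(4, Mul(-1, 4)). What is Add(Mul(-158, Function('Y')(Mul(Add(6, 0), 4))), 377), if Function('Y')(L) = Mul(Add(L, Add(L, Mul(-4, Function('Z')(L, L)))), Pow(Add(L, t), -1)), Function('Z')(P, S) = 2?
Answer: Rational(341, 3) ≈ 113.67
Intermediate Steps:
t = 0 (t = Add(4, -4) = 0)
Function('Y')(L) = Mul(Pow(L, -1), Add(-8, Mul(2, L))) (Function('Y')(L) = Mul(Add(L, Add(L, Mul(-4, 2))), Pow(Add(L, 0), -1)) = Mul(Add(L, Add(L, -8)), Pow(L, -1)) = Mul(Add(L, Add(-8, L)), Pow(L, -1)) = Mul(Add(-8, Mul(2, L)), Pow(L, -1)) = Mul(Pow(L, -1), Add(-8, Mul(2, L))))
Add(Mul(-158, Function('Y')(Mul(Add(6, 0), 4))), 377) = Add(Mul(-158, Add(2, Mul(-8, Pow(Mul(Add(6, 0), 4), -1)))), 377) = Add(Mul(-158, Add(2, Mul(-8, Pow(Mul(6, 4), -1)))), 377) = Add(Mul(-158, Add(2, Mul(-8, Pow(24, -1)))), 377) = Add(Mul(-158, Add(2, Mul(-8, Rational(1, 24)))), 377) = Add(Mul(-158, Add(2, Rational(-1, 3))), 377) = Add(Mul(-158, Rational(5, 3)), 377) = Add(Rational(-790, 3), 377) = Rational(341, 3)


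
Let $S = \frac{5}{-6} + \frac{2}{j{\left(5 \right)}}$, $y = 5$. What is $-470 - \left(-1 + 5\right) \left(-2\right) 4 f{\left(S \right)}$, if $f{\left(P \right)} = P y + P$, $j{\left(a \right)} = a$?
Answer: $- \frac{2766}{5} \approx -553.2$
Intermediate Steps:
$S = - \frac{13}{30}$ ($S = \frac{5}{-6} + \frac{2}{5} = 5 \left(- \frac{1}{6}\right) + 2 \cdot \frac{1}{5} = - \frac{5}{6} + \frac{2}{5} = - \frac{13}{30} \approx -0.43333$)
$f{\left(P \right)} = 6 P$ ($f{\left(P \right)} = P 5 + P = 5 P + P = 6 P$)
$-470 - \left(-1 + 5\right) \left(-2\right) 4 f{\left(S \right)} = -470 - \left(-1 + 5\right) \left(-2\right) 4 \cdot 6 \left(- \frac{13}{30}\right) = -470 - 4 \left(-2\right) 4 \left(- \frac{13}{5}\right) = -470 - \left(-8\right) 4 \left(- \frac{13}{5}\right) = -470 - \left(-32\right) \left(- \frac{13}{5}\right) = -470 - \frac{416}{5} = - \frac{2766}{5}$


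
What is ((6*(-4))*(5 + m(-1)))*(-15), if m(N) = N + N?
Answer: 1080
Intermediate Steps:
m(N) = 2*N
((6*(-4))*(5 + m(-1)))*(-15) = ((6*(-4))*(5 + 2*(-1)))*(-15) = -24*(5 - 2)*(-15) = -24*3*(-15) = -72*(-15) = 1080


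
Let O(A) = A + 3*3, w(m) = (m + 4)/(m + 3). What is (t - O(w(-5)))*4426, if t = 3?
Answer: -28769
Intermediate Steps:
w(m) = (4 + m)/(3 + m)
O(A) = 9 + A (O(A) = A + 9 = 9 + A)
(t - O(w(-5)))*4426 = (3 - (9 + (4 - 5)/(3 - 5)))*4426 = (3 - (9 - 1/(-2)))*4426 = (3 - (9 - 1/2*(-1)))*4426 = (3 - (9 + 1/2))*4426 = (3 - 1*19/2)*4426 = (3 - 19/2)*4426 = -13/2*4426 = -28769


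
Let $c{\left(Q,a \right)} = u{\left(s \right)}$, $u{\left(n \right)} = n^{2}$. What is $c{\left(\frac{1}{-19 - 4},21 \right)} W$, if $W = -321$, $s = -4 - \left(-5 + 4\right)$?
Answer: $-2889$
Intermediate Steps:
$s = -3$ ($s = -4 - -1 = -4 + 1 = -3$)
$c{\left(Q,a \right)} = 9$ ($c{\left(Q,a \right)} = \left(-3\right)^{2} = 9$)
$c{\left(\frac{1}{-19 - 4},21 \right)} W = 9 \left(-321\right) = -2889$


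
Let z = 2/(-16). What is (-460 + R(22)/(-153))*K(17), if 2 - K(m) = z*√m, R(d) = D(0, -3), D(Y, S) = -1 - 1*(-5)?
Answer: -140768/153 - 8798*√17/153 ≈ -1157.1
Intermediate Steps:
D(Y, S) = 4 (D(Y, S) = -1 + 5 = 4)
R(d) = 4
z = -⅛ (z = 2*(-1/16) = -⅛ ≈ -0.12500)
K(m) = 2 + √m/8 (K(m) = 2 - (-1)*√m/8 = 2 + √m/8)
(-460 + R(22)/(-153))*K(17) = (-460 + 4/(-153))*(2 + √17/8) = (-460 + 4*(-1/153))*(2 + √17/8) = (-460 - 4/153)*(2 + √17/8) = -70384*(2 + √17/8)/153 = -140768/153 - 8798*√17/153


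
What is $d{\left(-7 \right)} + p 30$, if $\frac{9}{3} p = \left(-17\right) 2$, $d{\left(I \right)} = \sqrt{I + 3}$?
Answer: $-340 + 2 i \approx -340.0 + 2.0 i$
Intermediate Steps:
$d{\left(I \right)} = \sqrt{3 + I}$
$p = - \frac{34}{3}$ ($p = \frac{\left(-17\right) 2}{3} = \frac{1}{3} \left(-34\right) = - \frac{34}{3} \approx -11.333$)
$d{\left(-7 \right)} + p 30 = \sqrt{3 - 7} - 340 = \sqrt{-4} - 340 = 2 i - 340 = -340 + 2 i$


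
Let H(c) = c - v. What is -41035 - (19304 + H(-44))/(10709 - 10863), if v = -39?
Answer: -900013/22 ≈ -40910.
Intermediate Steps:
H(c) = 39 + c (H(c) = c - 1*(-39) = c + 39 = 39 + c)
-41035 - (19304 + H(-44))/(10709 - 10863) = -41035 - (19304 + (39 - 44))/(10709 - 10863) = -41035 - (19304 - 5)/(-154) = -41035 - 19299*(-1)/154 = -41035 - 1*(-2757/22) = -41035 + 2757/22 = -900013/22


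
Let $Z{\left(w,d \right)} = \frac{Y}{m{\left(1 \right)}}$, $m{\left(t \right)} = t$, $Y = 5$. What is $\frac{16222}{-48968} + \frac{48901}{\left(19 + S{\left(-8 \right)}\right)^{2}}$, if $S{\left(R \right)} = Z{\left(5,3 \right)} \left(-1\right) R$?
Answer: $\frac{1169057693}{85228804} \approx 13.717$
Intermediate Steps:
$Z{\left(w,d \right)} = 5$ ($Z{\left(w,d \right)} = \frac{5}{1} = 5 \cdot 1 = 5$)
$S{\left(R \right)} = - 5 R$ ($S{\left(R \right)} = 5 \left(-1\right) R = - 5 R$)
$\frac{16222}{-48968} + \frac{48901}{\left(19 + S{\left(-8 \right)}\right)^{2}} = \frac{16222}{-48968} + \frac{48901}{\left(19 - -40\right)^{2}} = 16222 \left(- \frac{1}{48968}\right) + \frac{48901}{\left(19 + 40\right)^{2}} = - \frac{8111}{24484} + \frac{48901}{59^{2}} = - \frac{8111}{24484} + \frac{48901}{3481} = \frac{1169057693}{85228804}$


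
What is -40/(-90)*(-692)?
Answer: -2768/9 ≈ -307.56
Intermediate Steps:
-40/(-90)*(-692) = -40*(-1/90)*(-692) = (4/9)*(-692) = -2768/9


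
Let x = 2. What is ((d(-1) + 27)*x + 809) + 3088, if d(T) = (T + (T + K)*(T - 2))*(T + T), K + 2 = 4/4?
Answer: 3931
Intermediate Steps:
K = -1 (K = -2 + 4/4 = -2 + 4*(1/4) = -2 + 1 = -1)
d(T) = 2*T*(T + (-1 + T)*(-2 + T)) (d(T) = (T + (T - 1)*(T - 2))*(T + T) = (T + (-1 + T)*(-2 + T))*(2*T) = 2*T*(T + (-1 + T)*(-2 + T)))
((d(-1) + 27)*x + 809) + 3088 = ((2*(-1)*(2 + (-1)**2 - 2*(-1)) + 27)*2 + 809) + 3088 = ((2*(-1)*(2 + 1 + 2) + 27)*2 + 809) + 3088 = ((2*(-1)*5 + 27)*2 + 809) + 3088 = ((-10 + 27)*2 + 809) + 3088 = (17*2 + 809) + 3088 = (34 + 809) + 3088 = 843 + 3088 = 3931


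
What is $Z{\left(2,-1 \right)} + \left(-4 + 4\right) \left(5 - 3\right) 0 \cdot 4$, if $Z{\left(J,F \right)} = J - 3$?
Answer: $-1$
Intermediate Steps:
$Z{\left(J,F \right)} = -3 + J$
$Z{\left(2,-1 \right)} + \left(-4 + 4\right) \left(5 - 3\right) 0 \cdot 4 = \left(-3 + 2\right) + \left(-4 + 4\right) \left(5 - 3\right) 0 \cdot 4 = -1 + 0 \cdot 2 \cdot 0 = -1 + 0 \cdot 0 = -1 + 0 = -1$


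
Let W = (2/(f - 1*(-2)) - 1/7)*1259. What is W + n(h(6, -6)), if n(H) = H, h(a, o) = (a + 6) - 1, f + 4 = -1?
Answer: -21172/21 ≈ -1008.2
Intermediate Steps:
f = -5 (f = -4 - 1 = -5)
h(a, o) = 5 + a (h(a, o) = (6 + a) - 1 = 5 + a)
W = -21403/21 (W = (2/(-5 - 1*(-2)) - 1/7)*1259 = (2/(-5 + 2) - 1*⅐)*1259 = (2/(-3) - ⅐)*1259 = (2*(-⅓) - ⅐)*1259 = (-⅔ - ⅐)*1259 = -17/21*1259 = -21403/21 ≈ -1019.2)
W + n(h(6, -6)) = -21403/21 + (5 + 6) = -21403/21 + 11 = -21172/21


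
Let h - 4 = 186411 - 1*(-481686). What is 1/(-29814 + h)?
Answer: 1/638287 ≈ 1.5667e-6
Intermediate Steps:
h = 668101 (h = 4 + (186411 - 1*(-481686)) = 4 + (186411 + 481686) = 4 + 668097 = 668101)
1/(-29814 + h) = 1/(-29814 + 668101) = 1/638287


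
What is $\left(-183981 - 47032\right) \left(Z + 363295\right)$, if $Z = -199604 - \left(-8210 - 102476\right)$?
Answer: $-63384653901$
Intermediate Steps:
$Z = -88918$ ($Z = -199604 - -110686 = -199604 + 110686 = -88918$)
$\left(-183981 - 47032\right) \left(Z + 363295\right) = \left(-183981 - 47032\right) \left(-88918 + 363295\right) = \left(-231013\right) 274377 = -63384653901$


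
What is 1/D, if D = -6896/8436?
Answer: -2109/1724 ≈ -1.2233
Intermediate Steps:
D = -1724/2109 (D = -6896*1/8436 = -1724/2109 ≈ -0.81745)
1/D = 1/(-1724/2109) = -2109/1724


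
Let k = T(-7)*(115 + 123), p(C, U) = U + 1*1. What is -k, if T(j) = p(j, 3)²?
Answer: -3808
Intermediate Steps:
p(C, U) = 1 + U (p(C, U) = U + 1 = 1 + U)
T(j) = 16 (T(j) = (1 + 3)² = 4² = 16)
k = 3808 (k = 16*(115 + 123) = 16*238 = 3808)
-k = -1*3808 = -3808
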